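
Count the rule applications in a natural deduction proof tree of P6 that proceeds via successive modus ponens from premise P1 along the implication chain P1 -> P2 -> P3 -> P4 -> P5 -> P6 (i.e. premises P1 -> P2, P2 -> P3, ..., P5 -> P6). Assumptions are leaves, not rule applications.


We have a chain: P1 -> P2 -> P3 -> P4 -> P5 -> P6.
Each modus ponens application produces the next variable.
The chain has 6 propositions, so 6-1 = 5 modus ponens steps.
Total inference nodes = 5

5


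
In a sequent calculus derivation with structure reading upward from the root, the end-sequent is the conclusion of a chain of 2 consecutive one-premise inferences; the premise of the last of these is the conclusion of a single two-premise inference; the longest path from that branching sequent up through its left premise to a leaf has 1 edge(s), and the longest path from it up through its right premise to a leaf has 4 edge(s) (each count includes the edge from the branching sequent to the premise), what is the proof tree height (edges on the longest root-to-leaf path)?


Longest path through the left premise: 1 edges (measured from the branching sequent)
Longest path through the right premise: 4 edges
Height of the subtree rooted at the branching sequent: max(1, 4) = 4
The branching sequent sits 2 edges above the root (the chain of one-premise inferences), so height = 4 + 2 = 6

6


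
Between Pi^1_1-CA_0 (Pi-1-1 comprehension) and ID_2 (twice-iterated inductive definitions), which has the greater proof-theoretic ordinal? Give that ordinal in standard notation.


Proof-theoretic ordinal of Pi^1_1-CA_0 (Pi-1-1 comprehension): psi_0(Omega_omega)
Proof-theoretic ordinal of ID_2 (twice-iterated inductive definitions): psi_0(epsilon_{Omega_2+1})
Comparing: psi_0(epsilon_{Omega_2+1}) < psi_0(Omega_omega).
The larger ordinal is psi_0(Omega_omega) (from Pi^1_1-CA_0 (Pi-1-1 comprehension)).

psi_0(Omega_omega)


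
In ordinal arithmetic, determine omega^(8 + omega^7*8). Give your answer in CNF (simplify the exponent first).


omega^(8 + omega^7*8):
In ordinal addition a term is absorbed by a following term of strictly larger exponent: 0 < 7, so 8 + omega^7*8 = omega^7*8.
omega raised to a CNF ordinal is a single CNF term: Result = omega^(omega^7*8)

omega^(omega^7*8)


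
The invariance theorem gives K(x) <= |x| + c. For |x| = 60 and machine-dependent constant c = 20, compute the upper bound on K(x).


K(x) <= |x| + c = 60 + 20 = 80

80


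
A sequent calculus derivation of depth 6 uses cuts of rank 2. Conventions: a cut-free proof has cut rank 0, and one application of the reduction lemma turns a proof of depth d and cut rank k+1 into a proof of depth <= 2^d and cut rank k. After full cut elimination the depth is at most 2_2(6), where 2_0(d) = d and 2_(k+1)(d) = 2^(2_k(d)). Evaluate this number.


Each rank reduction sends depth d to at most 2^d; cut rank r needs r reductions.
2_0(6) = 6
2_1(6) = 2^6 = 64
2_2(6) = 2^64 = 18446744073709551616
Cut-free depth bound = 18446744073709551616

18446744073709551616


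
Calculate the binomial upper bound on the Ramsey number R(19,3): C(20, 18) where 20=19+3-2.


R(19,3) <= C(19+3-2, 19-1) = C(20, 18)
C(20, 18) = 20! / (18! * 2!)
= 190

190


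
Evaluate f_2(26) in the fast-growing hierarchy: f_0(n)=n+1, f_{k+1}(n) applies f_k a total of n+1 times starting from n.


f_2(26) = f_1^27(26)
f_1(m) = 2m + 1.
Iterating: f_1^k(n) = 2^k*(n+1) - 1.
f_2(26) = 2^27*(26+1) - 1 = 134217728*27 - 1 = 3623878655

3623878655


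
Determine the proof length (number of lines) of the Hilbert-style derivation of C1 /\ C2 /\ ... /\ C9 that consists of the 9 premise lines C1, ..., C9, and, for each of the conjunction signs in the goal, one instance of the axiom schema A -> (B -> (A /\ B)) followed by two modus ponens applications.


Conjoining 9 premises:
- 9 premise lines
- the goal has 8 conjunction signs; each costs 1 axiom instance + 2 MP = 3 lines: 3 * 8 = 24
Total = 9 + 24 = 33 lines.

33


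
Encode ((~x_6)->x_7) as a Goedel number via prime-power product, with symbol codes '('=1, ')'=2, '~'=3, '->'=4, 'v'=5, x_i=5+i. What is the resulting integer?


Formula: ((~x_6)->x_7)
Symbol codes: [1, 1, 3, 11, 2, 4, 12, 2]
Primes: [2, 3, 5, 7, 11, 13, 17, 19]
p_1^1 = 2^1 = 2
p_2^1 = 3^1 = 3
p_3^3 = 5^3 = 125
p_4^11 = 7^11 = 1977326743
p_5^2 = 11^2 = 121
p_6^4 = 13^4 = 28561
p_7^12 = 17^12 = 582622237229761
p_8^2 = 19^2 = 361
Product = 1077935417140071322634275552585757250

1077935417140071322634275552585757250


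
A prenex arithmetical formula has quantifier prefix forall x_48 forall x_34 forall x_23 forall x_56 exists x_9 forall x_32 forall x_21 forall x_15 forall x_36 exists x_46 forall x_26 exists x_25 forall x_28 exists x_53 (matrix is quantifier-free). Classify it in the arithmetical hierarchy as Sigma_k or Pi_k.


Leading quantifier is forall, so the class is Pi.
Number of quantifier blocks = alternations + 1 = 7 + 1 = 8.
Classification: Pi_8

Pi_8


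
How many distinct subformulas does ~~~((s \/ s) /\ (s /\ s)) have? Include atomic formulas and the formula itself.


Formula: ~~~((s \/ s) /\ (s /\ s))
Subformulas found:
  1. s
  2. (s \/ s)
  3. (s /\ s)
  4. ((s \/ s) /\ (s /\ s))
  5. ~((s \/ s) /\ (s /\ s))
  6. ~~((s \/ s) /\ (s /\ s))
  7. ~~~((s \/ s) /\ (s /\ s))
Total distinct subformulas = 7

7


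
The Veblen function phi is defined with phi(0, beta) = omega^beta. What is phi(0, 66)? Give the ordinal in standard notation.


phi(0, 66):
phi(0, beta) = omega^beta by definition.
phi(0, 66) = omega^66

omega^66


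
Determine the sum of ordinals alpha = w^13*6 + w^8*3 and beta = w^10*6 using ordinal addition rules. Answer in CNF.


Ordinal addition (w^13*6 + w^8*3) + w^10*6:
alpha's leading term has exponent 13 > beta's exponent 10, so it survives.
alpha's tail term has exponent 8 < beta's exponent 10, so it is absorbed by beta.
In ordinal addition, any term followed by a strictly larger-exponent term is absorbed.
Result = w^13*6 + w^10*6

w^13*6 + w^10*6


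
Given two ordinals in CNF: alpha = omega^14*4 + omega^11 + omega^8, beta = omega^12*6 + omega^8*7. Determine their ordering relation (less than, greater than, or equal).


Compare term by term from highest exponent:
alpha = omega^14*4 + omega^11 + omega^8
beta = omega^12*6 + omega^8*7
Term 1: alpha has omega^14*4, beta has omega^12*6
Term 2: alpha has omega^11*1, beta has omega^8*7
Term 3: alpha has omega^8*1, beta has omega^0*0
Result: alpha > beta

alpha > beta


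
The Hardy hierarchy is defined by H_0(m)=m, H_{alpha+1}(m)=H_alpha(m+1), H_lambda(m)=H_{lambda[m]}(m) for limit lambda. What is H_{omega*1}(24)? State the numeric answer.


H_{omega*1}(24):
For the Hardy hierarchy, H_{omega*k}(n) = 2^k * n.
2^1 = 2.
2 * 24 = 48

48


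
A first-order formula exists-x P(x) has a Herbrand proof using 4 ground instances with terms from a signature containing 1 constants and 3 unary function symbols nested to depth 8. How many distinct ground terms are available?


Herbrand terms by depth:
Depth 0: 1 constants
Depth 1: 3 new terms (running total: 4)
Depth 2: 9 new terms (running total: 13)
Depth 3: 27 new terms (running total: 40)
Depth 4: 81 new terms (running total: 121)
Depth 5: 243 new terms (running total: 364)
Depth 6: 729 new terms (running total: 1093)
Depth 7: 2187 new terms (running total: 3280)
Depth 8: 6561 new terms (running total: 9841)
Total distinct ground terms = 9841

9841


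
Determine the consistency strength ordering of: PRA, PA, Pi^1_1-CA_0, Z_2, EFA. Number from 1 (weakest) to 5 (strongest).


Ordering by consistency strength:
1. EFA
2. PRA
3. PA
4. Pi^1_1-CA_0
5. Z_2


PRA=2, PA=3, Pi^1_1-CA_0=4, Z_2=5, EFA=1


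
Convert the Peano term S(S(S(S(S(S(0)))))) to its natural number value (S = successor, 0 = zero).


Counting successors applied to 0:
6 applications of S to 0 = 6

6


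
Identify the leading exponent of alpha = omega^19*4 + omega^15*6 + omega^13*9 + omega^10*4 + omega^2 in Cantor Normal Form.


CNF: omega^19*4 + omega^15*6 + omega^13*9 + omega^10*4 + omega^2
The leading term is omega^19*4, which has exponent 19.

19


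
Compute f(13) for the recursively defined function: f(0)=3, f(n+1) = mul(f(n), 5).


f(0) = 3
f(1) = mul(f(0), 5) = mul(3, 5) = 15
f(2) = mul(f(1), 5) = mul(15, 5) = 75
f(3) = mul(f(2), 5) = mul(75, 5) = 375
f(4) = mul(f(3), 5) = mul(375, 5) = 1875
f(5) = mul(f(4), 5) = mul(1875, 5) = 9375
f(6) = mul(f(5), 5) = mul(9375, 5) = 46875
f(7) = mul(f(6), 5) = mul(46875, 5) = 234375
f(8) = mul(f(7), 5) = mul(234375, 5) = 1171875
f(9) = mul(f(8), 5) = mul(1171875, 5) = 5859375
f(10) = mul(f(9), 5) = mul(5859375, 5) = 29296875
f(11) = mul(f(10), 5) = mul(29296875, 5) = 146484375
f(12) = mul(f(11), 5) = mul(146484375, 5) = 732421875
f(13) = mul(f(12), 5) = mul(732421875, 5) = 3662109375


3662109375


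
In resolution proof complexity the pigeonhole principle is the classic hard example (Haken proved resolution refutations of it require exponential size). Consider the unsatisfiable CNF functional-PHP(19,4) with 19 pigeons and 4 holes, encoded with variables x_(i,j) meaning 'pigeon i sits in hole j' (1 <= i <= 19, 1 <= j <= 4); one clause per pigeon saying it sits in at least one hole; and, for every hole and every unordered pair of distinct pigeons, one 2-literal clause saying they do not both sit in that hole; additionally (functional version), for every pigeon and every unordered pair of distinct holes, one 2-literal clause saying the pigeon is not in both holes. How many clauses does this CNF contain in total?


functional-PHP(19,4): 19 pigeons, 4 holes, 19*4 = 76 variables.
- pigeon clauses: one per pigeon -> 19 clauses
- hole clauses: 4 holes * C(19,2) = 4 * 171 -> 684 clauses
- functional clauses: 19 pigeons * C(4,2) = 19 * 6 -> 114 clauses
Total clauses = 19 + 684 + 114 = 817

817


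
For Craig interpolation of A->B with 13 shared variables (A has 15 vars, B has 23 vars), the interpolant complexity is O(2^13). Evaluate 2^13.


Shared atoms = 13
Craig interpolant size bound = 2^13
= 8192

8192


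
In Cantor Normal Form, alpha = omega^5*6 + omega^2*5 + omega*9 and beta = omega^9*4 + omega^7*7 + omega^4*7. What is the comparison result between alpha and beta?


Compare term by term from highest exponent:
alpha = omega^5*6 + omega^2*5 + omega*9
beta = omega^9*4 + omega^7*7 + omega^4*7
Term 1: alpha has omega^5*6, beta has omega^9*4
Term 2: alpha has omega^2*5, beta has omega^7*7
Term 3: alpha has omega^1*9, beta has omega^4*7
Result: alpha < beta

alpha < beta


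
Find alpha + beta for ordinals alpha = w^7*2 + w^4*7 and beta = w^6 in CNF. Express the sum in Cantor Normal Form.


Ordinal addition (w^7*2 + w^4*7) + w^6:
alpha's leading term has exponent 7 > beta's exponent 6, so it survives.
alpha's tail term has exponent 4 < beta's exponent 6, so it is absorbed by beta.
In ordinal addition, any term followed by a strictly larger-exponent term is absorbed.
Result = w^7*2 + w^6

w^7*2 + w^6


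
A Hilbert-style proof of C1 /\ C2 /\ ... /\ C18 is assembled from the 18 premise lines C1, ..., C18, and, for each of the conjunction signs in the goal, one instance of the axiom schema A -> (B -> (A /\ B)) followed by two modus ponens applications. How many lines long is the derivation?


Conjoining 18 premises:
- 18 premise lines
- the goal has 17 conjunction signs; each costs 1 axiom instance + 2 MP = 3 lines: 3 * 17 = 51
Total = 18 + 51 = 69 lines.

69


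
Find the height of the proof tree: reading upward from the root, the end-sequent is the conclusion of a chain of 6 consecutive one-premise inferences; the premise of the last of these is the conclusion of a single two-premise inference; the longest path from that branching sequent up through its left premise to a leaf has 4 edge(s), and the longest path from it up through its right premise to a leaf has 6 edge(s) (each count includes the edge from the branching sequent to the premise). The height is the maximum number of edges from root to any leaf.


Longest path through the left premise: 4 edges (measured from the branching sequent)
Longest path through the right premise: 6 edges
Height of the subtree rooted at the branching sequent: max(4, 6) = 6
The branching sequent sits 6 edges above the root (the chain of one-premise inferences), so height = 6 + 6 = 12

12


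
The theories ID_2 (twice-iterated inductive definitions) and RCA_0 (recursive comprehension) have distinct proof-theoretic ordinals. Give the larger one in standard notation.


Proof-theoretic ordinal of ID_2 (twice-iterated inductive definitions): psi_0(epsilon_{Omega_2+1})
Proof-theoretic ordinal of RCA_0 (recursive comprehension): omega^omega
Comparing: omega^omega < psi_0(epsilon_{Omega_2+1}).
The larger ordinal is psi_0(epsilon_{Omega_2+1}) (from ID_2 (twice-iterated inductive definitions)).

psi_0(epsilon_{Omega_2+1})


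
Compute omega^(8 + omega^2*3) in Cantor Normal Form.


omega^(8 + omega^2*3):
In ordinal addition a term is absorbed by a following term of strictly larger exponent: 0 < 2, so 8 + omega^2*3 = omega^2*3.
omega raised to a CNF ordinal is a single CNF term: Result = omega^(omega^2*3)

omega^(omega^2*3)


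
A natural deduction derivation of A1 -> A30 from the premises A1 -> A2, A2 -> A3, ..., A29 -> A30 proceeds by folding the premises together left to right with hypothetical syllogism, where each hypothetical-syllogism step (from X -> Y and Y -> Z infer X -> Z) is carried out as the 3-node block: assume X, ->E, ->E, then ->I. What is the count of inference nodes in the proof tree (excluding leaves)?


There are 29 premises in the chain. The first HS step combines premises 1 and 2; each further premise needs one more HS step.
So 29 premises require 29 - 1 = 28 hypothetical-syllogism steps.
Each HS step uses 3 inference nodes (->E, ->E, ->I).
28 * 3 = 84 total inference nodes.

84


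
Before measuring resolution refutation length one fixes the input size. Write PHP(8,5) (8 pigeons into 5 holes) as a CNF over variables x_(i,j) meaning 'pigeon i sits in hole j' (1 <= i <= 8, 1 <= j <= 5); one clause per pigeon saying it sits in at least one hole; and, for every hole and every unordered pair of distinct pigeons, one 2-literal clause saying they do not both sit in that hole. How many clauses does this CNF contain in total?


PHP(8,5): 8 pigeons, 5 holes, 8*5 = 40 variables.
- pigeon clauses: one per pigeon -> 8 clauses
- hole clauses: 5 holes * C(8,2) = 5 * 28 -> 140 clauses
Total clauses = 8 + 140 = 148

148


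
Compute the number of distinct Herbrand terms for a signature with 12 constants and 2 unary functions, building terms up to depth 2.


Herbrand terms by depth:
Depth 0: 12 constants
Depth 1: 24 new terms (running total: 36)
Depth 2: 48 new terms (running total: 84)
Total distinct ground terms = 84

84


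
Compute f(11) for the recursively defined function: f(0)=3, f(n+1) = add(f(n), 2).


f(0) = 3
f(1) = add(f(0), 2) = add(3, 2) = 5
f(2) = add(f(1), 2) = add(5, 2) = 7
f(3) = add(f(2), 2) = add(7, 2) = 9
f(4) = add(f(3), 2) = add(9, 2) = 11
f(5) = add(f(4), 2) = add(11, 2) = 13
f(6) = add(f(5), 2) = add(13, 2) = 15
f(7) = add(f(6), 2) = add(15, 2) = 17
f(8) = add(f(7), 2) = add(17, 2) = 19
f(9) = add(f(8), 2) = add(19, 2) = 21
f(10) = add(f(9), 2) = add(21, 2) = 23
f(11) = add(f(10), 2) = add(23, 2) = 25


25


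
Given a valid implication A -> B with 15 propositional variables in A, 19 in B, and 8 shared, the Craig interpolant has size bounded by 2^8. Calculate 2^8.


Shared atoms = 8
Craig interpolant size bound = 2^8
= 256

256


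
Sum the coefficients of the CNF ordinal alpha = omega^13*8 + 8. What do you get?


CNF: omega^13*8 + 8
Coefficients: 8 + 8 = 16

16


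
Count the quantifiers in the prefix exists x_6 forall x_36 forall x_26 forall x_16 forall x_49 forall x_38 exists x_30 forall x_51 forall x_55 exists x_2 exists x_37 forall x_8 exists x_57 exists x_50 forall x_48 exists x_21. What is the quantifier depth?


Quantifier prefix has 16 quantifier symbols.
Quantifier depth = 16

16


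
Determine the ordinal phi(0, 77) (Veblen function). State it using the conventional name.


phi(0, 77):
phi(0, beta) = omega^beta by definition.
phi(0, 77) = omega^77

omega^77


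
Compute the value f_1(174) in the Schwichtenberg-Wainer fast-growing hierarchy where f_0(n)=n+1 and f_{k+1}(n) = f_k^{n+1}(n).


f_1(174) = f_0^175(174)
f_0 adds 1 each time, applied 175 times.
f_1(174) = 174 + 175 = 349

349


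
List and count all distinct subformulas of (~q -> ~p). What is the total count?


Formula: (~q -> ~p)
Subformulas found:
  1. q
  2. p
  3. ~p
  4. ~q
  5. (~q -> ~p)
Total distinct subformulas = 5

5


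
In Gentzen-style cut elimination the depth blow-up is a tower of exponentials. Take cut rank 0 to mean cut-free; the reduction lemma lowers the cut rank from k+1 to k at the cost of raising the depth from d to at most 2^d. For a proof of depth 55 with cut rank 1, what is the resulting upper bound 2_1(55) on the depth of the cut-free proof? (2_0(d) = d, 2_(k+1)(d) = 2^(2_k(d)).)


Each rank reduction sends depth d to at most 2^d; cut rank r needs r reductions.
2_0(55) = 55
2_1(55) = 2^55 = 36028797018963968
Cut-free depth bound = 36028797018963968

36028797018963968


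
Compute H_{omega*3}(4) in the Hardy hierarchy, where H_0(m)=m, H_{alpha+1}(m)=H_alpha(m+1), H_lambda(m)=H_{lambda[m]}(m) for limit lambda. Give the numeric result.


H_{omega*3}(4):
For the Hardy hierarchy, H_{omega*k}(n) = 2^k * n.
2^3 = 8.
8 * 4 = 32

32


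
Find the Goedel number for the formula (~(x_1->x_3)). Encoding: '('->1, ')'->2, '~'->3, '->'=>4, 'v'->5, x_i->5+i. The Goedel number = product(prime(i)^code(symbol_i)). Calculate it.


Formula: (~(x_1->x_3))
Symbol codes: [1, 3, 1, 6, 4, 8, 2, 2]
Primes: [2, 3, 5, 7, 11, 13, 17, 19]
p_1^1 = 2^1 = 2
p_2^3 = 3^3 = 27
p_3^1 = 5^1 = 5
p_4^6 = 7^6 = 117649
p_5^4 = 11^4 = 14641
p_6^8 = 13^8 = 815730721
p_7^2 = 17^2 = 289
p_8^2 = 19^2 = 361
Product = 39579892288315140099207870

39579892288315140099207870


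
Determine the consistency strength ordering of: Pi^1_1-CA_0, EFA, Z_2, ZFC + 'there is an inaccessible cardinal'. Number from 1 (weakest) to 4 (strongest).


Ordering by consistency strength:
1. EFA
2. Pi^1_1-CA_0
3. Z_2
4. ZFC + 'there is an inaccessible cardinal'


Pi^1_1-CA_0=2, EFA=1, Z_2=3, ZFC + 'there is an inaccessible cardinal'=4


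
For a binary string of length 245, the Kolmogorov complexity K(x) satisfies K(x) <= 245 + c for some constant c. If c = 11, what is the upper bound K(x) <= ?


K(x) <= |x| + c = 245 + 11 = 256

256


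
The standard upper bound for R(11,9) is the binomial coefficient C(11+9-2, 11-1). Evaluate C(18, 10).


R(11,9) <= C(11+9-2, 11-1) = C(18, 10)
C(18, 10) = 18! / (10! * 8!)
= 43758

43758


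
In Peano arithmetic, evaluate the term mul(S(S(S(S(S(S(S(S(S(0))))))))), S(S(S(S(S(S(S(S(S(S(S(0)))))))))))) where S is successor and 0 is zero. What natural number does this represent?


mul(S^9(0), S^11(0)):
S^9(0) = 9
S^11(0) = 11
9 * 11 = 99

99


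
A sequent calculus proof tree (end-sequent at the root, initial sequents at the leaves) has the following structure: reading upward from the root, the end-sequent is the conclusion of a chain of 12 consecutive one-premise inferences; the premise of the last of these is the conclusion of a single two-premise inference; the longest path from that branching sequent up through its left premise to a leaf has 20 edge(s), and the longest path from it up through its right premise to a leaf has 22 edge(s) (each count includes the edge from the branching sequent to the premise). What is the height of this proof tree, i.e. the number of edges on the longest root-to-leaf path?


Longest path through the left premise: 20 edges (measured from the branching sequent)
Longest path through the right premise: 22 edges
Height of the subtree rooted at the branching sequent: max(20, 22) = 22
The branching sequent sits 12 edges above the root (the chain of one-premise inferences), so height = 22 + 12 = 34

34


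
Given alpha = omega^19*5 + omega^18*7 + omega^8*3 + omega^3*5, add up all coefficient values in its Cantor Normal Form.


CNF: omega^19*5 + omega^18*7 + omega^8*3 + omega^3*5
Coefficients: 5 + 7 + 3 + 5 = 20

20


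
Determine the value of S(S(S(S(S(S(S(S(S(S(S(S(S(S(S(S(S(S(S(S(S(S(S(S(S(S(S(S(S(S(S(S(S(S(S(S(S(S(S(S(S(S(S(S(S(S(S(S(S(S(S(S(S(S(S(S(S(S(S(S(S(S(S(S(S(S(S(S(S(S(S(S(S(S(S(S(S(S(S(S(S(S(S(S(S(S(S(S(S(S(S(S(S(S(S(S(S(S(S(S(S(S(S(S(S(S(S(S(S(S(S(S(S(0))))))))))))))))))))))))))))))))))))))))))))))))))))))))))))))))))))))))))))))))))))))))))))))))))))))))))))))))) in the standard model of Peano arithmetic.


Counting successors applied to 0:
113 applications of S to 0 = 113

113


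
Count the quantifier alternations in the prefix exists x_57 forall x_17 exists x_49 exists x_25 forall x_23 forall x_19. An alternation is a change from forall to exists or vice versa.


Walk the prefix and count type changes:
  position 1: exists -> forall <-- alternation
  position 2: forall -> exists <-- alternation
  position 3: exists -> exists
  position 4: exists -> forall <-- alternation
  position 5: forall -> forall
Total alternations = 3

3


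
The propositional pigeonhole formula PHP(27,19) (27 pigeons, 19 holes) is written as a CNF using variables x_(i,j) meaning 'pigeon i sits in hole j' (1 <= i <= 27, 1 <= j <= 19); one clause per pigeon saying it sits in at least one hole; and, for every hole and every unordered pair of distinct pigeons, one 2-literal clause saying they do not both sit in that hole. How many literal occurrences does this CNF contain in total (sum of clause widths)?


PHP(27,19): 27 pigeons, 19 holes, 27*19 = 513 variables.
- pigeon clauses: one per pigeon -> 27 clauses of width 19 -> 513 literals
- hole clauses: 19 holes * C(27,2) = 19 * 351 -> 6669 clauses of width 2 -> 13338 literals
Total literal occurrences = 513 + 13338 = 13851

13851


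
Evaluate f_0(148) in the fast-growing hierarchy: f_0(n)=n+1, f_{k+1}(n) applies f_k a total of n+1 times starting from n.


f_0(148) = 148 + 1 = 149

149


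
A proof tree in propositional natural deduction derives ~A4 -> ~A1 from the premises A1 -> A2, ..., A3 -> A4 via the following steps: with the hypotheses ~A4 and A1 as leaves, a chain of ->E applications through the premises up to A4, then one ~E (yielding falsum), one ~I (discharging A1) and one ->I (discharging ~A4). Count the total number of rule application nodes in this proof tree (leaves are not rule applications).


From hypothesis A1, 3 ->E steps along the 3 premises yield A4.
~E with hypothesis ~A4 gives falsum (1 node); ~I discharging A1 gives ~A1 (1 node); ->I discharging ~A4 gives the goal (1 node).
Total = 3 + 3 = 6 inference nodes.

6


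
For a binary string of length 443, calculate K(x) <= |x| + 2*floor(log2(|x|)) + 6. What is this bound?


floor(log2(443)) = 8
2 * 8 = 16
K(x) <= 443 + 16 + 6 = 465

465


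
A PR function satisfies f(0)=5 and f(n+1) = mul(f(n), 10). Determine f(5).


f(0) = 5
f(1) = mul(f(0), 10) = mul(5, 10) = 50
f(2) = mul(f(1), 10) = mul(50, 10) = 500
f(3) = mul(f(2), 10) = mul(500, 10) = 5000
f(4) = mul(f(3), 10) = mul(5000, 10) = 50000
f(5) = mul(f(4), 10) = mul(50000, 10) = 500000


500000


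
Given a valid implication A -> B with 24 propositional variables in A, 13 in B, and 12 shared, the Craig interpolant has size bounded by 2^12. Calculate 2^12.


Shared atoms = 12
Craig interpolant size bound = 2^12
= 4096

4096


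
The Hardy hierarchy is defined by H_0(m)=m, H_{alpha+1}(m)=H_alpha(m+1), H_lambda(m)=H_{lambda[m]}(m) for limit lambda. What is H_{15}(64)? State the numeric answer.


H_15(64):
For finite ordinals k, H_k(n) = n + k (each successor step adds 1).
H_15(64) = 64 + 15 = 79

79


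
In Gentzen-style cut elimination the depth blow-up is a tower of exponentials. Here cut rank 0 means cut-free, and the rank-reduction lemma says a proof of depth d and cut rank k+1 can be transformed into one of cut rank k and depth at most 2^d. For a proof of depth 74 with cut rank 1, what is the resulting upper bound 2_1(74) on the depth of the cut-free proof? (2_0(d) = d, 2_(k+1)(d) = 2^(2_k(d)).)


Each rank reduction sends depth d to at most 2^d; cut rank r needs r reductions.
2_0(74) = 74
2_1(74) = 2^74 = 18889465931478580854784
Cut-free depth bound = 18889465931478580854784

18889465931478580854784


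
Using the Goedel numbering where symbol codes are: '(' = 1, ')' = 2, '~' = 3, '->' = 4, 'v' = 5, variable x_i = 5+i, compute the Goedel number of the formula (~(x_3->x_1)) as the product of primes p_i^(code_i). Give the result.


Formula: (~(x_3->x_1))
Symbol codes: [1, 3, 1, 8, 4, 6, 2, 2]
Primes: [2, 3, 5, 7, 11, 13, 17, 19]
p_1^1 = 2^1 = 2
p_2^3 = 3^3 = 27
p_3^1 = 5^1 = 5
p_4^8 = 7^8 = 5764801
p_5^4 = 11^4 = 14641
p_6^6 = 13^6 = 4826809
p_7^2 = 17^2 = 289
p_8^2 = 19^2 = 361
Product = 11475826758150543579060270

11475826758150543579060270


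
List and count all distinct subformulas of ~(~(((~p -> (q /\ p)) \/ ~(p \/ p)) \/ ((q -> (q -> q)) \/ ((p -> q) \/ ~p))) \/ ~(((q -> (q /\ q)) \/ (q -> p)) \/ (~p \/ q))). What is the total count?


Formula: ~(~(((~p -> (q /\ p)) \/ ~(p \/ p)) \/ ((q -> (q -> q)) \/ ((p -> q) \/ ~p))) \/ ~(((q -> (q /\ q)) \/ (q -> p)) \/ (~p \/ q)))
Subformulas found:
  1. q
  2. p
  3. ~p
  4. (p \/ p)
  5. (q /\ p)
  6. (q /\ q)
  7. (q -> p)
  8. (q -> q)
  9. (p -> q)
  10. (~p \/ q)
  11. ~(p \/ p)
  12. (q -> (q -> q))
  13. (q -> (q /\ q))
  14. (~p -> (q /\ p))
  15. ((p -> q) \/ ~p)
  16. ((q -> (q /\ q)) \/ (q -> p))
  17. ((~p -> (q /\ p)) \/ ~(p \/ p))
  18. ((q -> (q -> q)) \/ ((p -> q) \/ ~p))
  19. (((q -> (q /\ q)) \/ (q -> p)) \/ (~p \/ q))
  20. ~(((q -> (q /\ q)) \/ (q -> p)) \/ (~p \/ q))
  21. (((~p -> (q /\ p)) \/ ~(p \/ p)) \/ ((q -> (q -> q)) \/ ((p -> q) \/ ~p)))
  22. ~(((~p -> (q /\ p)) \/ ~(p \/ p)) \/ ((q -> (q -> q)) \/ ((p -> q) \/ ~p)))
  23. (~(((~p -> (q /\ p)) \/ ~(p \/ p)) \/ ((q -> (q -> q)) \/ ((p -> q) \/ ~p))) \/ ~(((q -> (q /\ q)) \/ (q -> p)) \/ (~p \/ q)))
  24. ~(~(((~p -> (q /\ p)) \/ ~(p \/ p)) \/ ((q -> (q -> q)) \/ ((p -> q) \/ ~p))) \/ ~(((q -> (q /\ q)) \/ (q -> p)) \/ (~p \/ q)))
Total distinct subformulas = 24

24


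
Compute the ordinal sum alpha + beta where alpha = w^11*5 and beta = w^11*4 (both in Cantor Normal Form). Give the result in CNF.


Ordinal addition w^11*5 + w^11*4:
Both terms have the same exponent 11.
w^e*c + w^e*d = w^e*(c+d).
Result = w^11*(5+4) = w^11*9

w^11*9


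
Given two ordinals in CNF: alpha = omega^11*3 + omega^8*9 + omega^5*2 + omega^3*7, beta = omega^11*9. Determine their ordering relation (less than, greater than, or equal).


Compare term by term from highest exponent:
alpha = omega^11*3 + omega^8*9 + omega^5*2 + omega^3*7
beta = omega^11*9
Term 1: alpha has omega^11*3, beta has omega^11*9
Term 2: alpha has omega^8*9, beta has omega^0*0
Term 3: alpha has omega^5*2, beta has omega^0*0
Term 4: alpha has omega^3*7, beta has omega^0*0
Result: alpha < beta

alpha < beta


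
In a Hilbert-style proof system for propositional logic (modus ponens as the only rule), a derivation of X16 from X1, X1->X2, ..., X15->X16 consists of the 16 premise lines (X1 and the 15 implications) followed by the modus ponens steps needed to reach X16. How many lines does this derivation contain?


We have 16 premise lines: X1 and 15 implications.
Each implication is detached once by MP, giving 15 MP lines.
16 premise lines + 15 MP lines = 31 total lines.

31


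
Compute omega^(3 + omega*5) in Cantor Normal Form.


omega^(3 + omega*5):
In ordinal addition a term is absorbed by a following term of strictly larger exponent: 0 < 1, so 3 + omega*5 = omega*5.
omega raised to a CNF ordinal is a single CNF term: Result = omega^(omega*5)

omega^(omega*5)


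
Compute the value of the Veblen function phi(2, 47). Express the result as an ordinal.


phi(2, 47):
phi(2, beta) = zeta_beta (the beta-th zeta number, fixed point of epsilon).
phi(2, 47) = zeta_47

zeta_47


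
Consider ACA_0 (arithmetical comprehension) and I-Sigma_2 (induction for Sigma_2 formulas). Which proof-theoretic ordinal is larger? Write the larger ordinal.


Proof-theoretic ordinal of ACA_0 (arithmetical comprehension): epsilon_0
Proof-theoretic ordinal of I-Sigma_2 (induction for Sigma_2 formulas): omega^(omega^omega)
Comparing: omega^(omega^omega) < epsilon_0.
The larger ordinal is epsilon_0 (from ACA_0 (arithmetical comprehension)).

epsilon_0


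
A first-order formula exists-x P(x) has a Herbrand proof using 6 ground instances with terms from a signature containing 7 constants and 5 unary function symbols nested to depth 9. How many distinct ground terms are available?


Herbrand terms by depth:
Depth 0: 7 constants
Depth 1: 35 new terms (running total: 42)
Depth 2: 175 new terms (running total: 217)
Depth 3: 875 new terms (running total: 1092)
Depth 4: 4375 new terms (running total: 5467)
Depth 5: 21875 new terms (running total: 27342)
Depth 6: 109375 new terms (running total: 136717)
Depth 7: 546875 new terms (running total: 683592)
Depth 8: 2734375 new terms (running total: 3417967)
Depth 9: 13671875 new terms (running total: 17089842)
Total distinct ground terms = 17089842

17089842


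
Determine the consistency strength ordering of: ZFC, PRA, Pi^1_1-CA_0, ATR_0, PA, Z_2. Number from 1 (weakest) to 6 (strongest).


Ordering by consistency strength:
1. PRA
2. PA
3. ATR_0
4. Pi^1_1-CA_0
5. Z_2
6. ZFC


ZFC=6, PRA=1, Pi^1_1-CA_0=4, ATR_0=3, PA=2, Z_2=5


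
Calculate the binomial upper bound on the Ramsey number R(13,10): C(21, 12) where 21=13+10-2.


R(13,10) <= C(13+10-2, 13-1) = C(21, 12)
C(21, 12) = 21! / (12! * 9!)
= 293930

293930


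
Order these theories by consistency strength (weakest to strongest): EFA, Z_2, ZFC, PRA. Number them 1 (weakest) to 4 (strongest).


Ordering by consistency strength:
1. EFA
2. PRA
3. Z_2
4. ZFC


EFA=1, Z_2=3, ZFC=4, PRA=2


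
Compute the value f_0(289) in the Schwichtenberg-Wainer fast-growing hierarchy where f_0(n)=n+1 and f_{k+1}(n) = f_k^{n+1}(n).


f_0(289) = 289 + 1 = 290

290


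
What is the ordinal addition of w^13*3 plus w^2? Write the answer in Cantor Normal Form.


Ordinal addition w^13*3 + w^2:
Leading exponent of alpha (13) > leading exponent of beta (2).
Since alpha's term has higher exponent than beta's leading term,
the sum is simply alpha followed by beta.
Result = w^13*3 + w^2

w^13*3 + w^2


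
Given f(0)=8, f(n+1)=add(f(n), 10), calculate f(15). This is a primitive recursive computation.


f(0) = 8
f(1) = add(f(0), 10) = add(8, 10) = 18
f(2) = add(f(1), 10) = add(18, 10) = 28
f(3) = add(f(2), 10) = add(28, 10) = 38
f(4) = add(f(3), 10) = add(38, 10) = 48
f(5) = add(f(4), 10) = add(48, 10) = 58
f(6) = add(f(5), 10) = add(58, 10) = 68
f(7) = add(f(6), 10) = add(68, 10) = 78
f(8) = add(f(7), 10) = add(78, 10) = 88
f(9) = add(f(8), 10) = add(88, 10) = 98
f(10) = add(f(9), 10) = add(98, 10) = 108
f(11) = add(f(10), 10) = add(108, 10) = 118
f(12) = add(f(11), 10) = add(118, 10) = 128
f(13) = add(f(12), 10) = add(128, 10) = 138
f(14) = add(f(13), 10) = add(138, 10) = 148
f(15) = add(f(14), 10) = add(148, 10) = 158


158


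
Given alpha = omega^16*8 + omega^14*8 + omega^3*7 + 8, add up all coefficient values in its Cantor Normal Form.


CNF: omega^16*8 + omega^14*8 + omega^3*7 + 8
Coefficients: 8 + 8 + 7 + 8 = 31

31


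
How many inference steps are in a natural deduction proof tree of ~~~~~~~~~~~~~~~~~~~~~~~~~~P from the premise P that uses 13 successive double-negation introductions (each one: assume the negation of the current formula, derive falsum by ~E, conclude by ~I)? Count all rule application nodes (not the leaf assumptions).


Each double-negation introduction (from C infer ~~C) uses 2 inference nodes: one ~E (C and ~C give falsum) and one ~I (discharge ~C).
13 double negations = 13 * 2 = 26 inference nodes.

26


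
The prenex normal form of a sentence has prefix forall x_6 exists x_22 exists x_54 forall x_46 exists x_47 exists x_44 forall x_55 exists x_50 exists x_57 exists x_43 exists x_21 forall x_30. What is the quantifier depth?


Quantifier prefix has 12 quantifier symbols.
Quantifier depth = 12

12


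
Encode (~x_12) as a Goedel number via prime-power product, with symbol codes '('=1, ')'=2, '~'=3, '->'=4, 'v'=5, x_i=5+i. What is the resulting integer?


Formula: (~x_12)
Symbol codes: [1, 3, 17, 2]
Primes: [2, 3, 5, 7]
p_1^1 = 2^1 = 2
p_2^3 = 3^3 = 27
p_3^17 = 5^17 = 762939453125
p_4^2 = 7^2 = 49
Product = 2018737792968750

2018737792968750


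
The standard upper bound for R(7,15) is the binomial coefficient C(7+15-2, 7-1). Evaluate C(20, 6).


R(7,15) <= C(7+15-2, 7-1) = C(20, 6)
C(20, 6) = 20! / (6! * 14!)
= 38760

38760


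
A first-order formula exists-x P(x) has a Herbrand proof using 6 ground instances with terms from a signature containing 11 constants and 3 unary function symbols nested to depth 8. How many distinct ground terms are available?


Herbrand terms by depth:
Depth 0: 11 constants
Depth 1: 33 new terms (running total: 44)
Depth 2: 99 new terms (running total: 143)
Depth 3: 297 new terms (running total: 440)
Depth 4: 891 new terms (running total: 1331)
Depth 5: 2673 new terms (running total: 4004)
Depth 6: 8019 new terms (running total: 12023)
Depth 7: 24057 new terms (running total: 36080)
Depth 8: 72171 new terms (running total: 108251)
Total distinct ground terms = 108251

108251


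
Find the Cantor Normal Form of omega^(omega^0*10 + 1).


omega^(omega^0*10 + 1):
omega^0 = 1, so the exponent is 10 + 1 = 11 (finite ordinal addition).
Result = omega^11, already a single CNF term.

omega^11


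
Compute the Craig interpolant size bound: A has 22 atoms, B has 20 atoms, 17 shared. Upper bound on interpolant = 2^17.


Shared atoms = 17
Craig interpolant size bound = 2^17
= 131072

131072


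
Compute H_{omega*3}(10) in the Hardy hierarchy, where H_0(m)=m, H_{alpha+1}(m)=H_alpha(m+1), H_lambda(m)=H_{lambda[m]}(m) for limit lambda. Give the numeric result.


H_{omega*3}(10):
For the Hardy hierarchy, H_{omega*k}(n) = 2^k * n.
2^3 = 8.
8 * 10 = 80

80


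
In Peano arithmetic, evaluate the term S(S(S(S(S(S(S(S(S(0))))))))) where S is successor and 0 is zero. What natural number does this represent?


Counting successors applied to 0:
9 applications of S to 0 = 9

9


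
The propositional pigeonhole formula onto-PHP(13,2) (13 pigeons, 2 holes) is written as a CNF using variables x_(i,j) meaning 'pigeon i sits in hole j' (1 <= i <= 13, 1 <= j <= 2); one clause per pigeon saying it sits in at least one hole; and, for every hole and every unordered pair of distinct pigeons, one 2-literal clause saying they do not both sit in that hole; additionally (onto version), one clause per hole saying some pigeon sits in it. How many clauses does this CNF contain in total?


onto-PHP(13,2): 13 pigeons, 2 holes, 13*2 = 26 variables.
- pigeon clauses: one per pigeon -> 13 clauses
- hole clauses: 2 holes * C(13,2) = 2 * 78 -> 156 clauses
- onto clauses: one per hole -> 2 clauses
Total clauses = 13 + 156 + 2 = 171

171


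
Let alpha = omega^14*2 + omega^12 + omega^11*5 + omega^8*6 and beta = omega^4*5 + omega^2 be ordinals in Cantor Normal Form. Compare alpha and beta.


Compare term by term from highest exponent:
alpha = omega^14*2 + omega^12 + omega^11*5 + omega^8*6
beta = omega^4*5 + omega^2
Term 1: alpha has omega^14*2, beta has omega^4*5
Term 2: alpha has omega^12*1, beta has omega^2*1
Term 3: alpha has omega^11*5, beta has omega^0*0
Term 4: alpha has omega^8*6, beta has omega^0*0
Result: alpha > beta

alpha > beta


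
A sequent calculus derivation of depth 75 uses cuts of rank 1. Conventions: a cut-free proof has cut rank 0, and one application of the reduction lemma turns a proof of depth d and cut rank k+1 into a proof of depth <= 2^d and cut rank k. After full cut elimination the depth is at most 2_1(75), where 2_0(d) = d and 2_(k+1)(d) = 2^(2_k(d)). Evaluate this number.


Each rank reduction sends depth d to at most 2^d; cut rank r needs r reductions.
2_0(75) = 75
2_1(75) = 2^75 = 37778931862957161709568
Cut-free depth bound = 37778931862957161709568

37778931862957161709568


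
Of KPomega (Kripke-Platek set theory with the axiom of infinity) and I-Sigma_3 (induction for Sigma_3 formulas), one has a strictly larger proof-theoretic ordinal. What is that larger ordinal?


Proof-theoretic ordinal of KPomega (Kripke-Platek set theory with the axiom of infinity): psi_0(epsilon_{Omega+1})
Proof-theoretic ordinal of I-Sigma_3 (induction for Sigma_3 formulas): omega^(omega^(omega^omega))
Comparing: omega^(omega^(omega^omega)) < psi_0(epsilon_{Omega+1}).
The larger ordinal is psi_0(epsilon_{Omega+1}) (from KPomega (Kripke-Platek set theory with the axiom of infinity)).

psi_0(epsilon_{Omega+1})


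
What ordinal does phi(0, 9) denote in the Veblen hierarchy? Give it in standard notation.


phi(0, 9):
phi(0, beta) = omega^beta by definition.
phi(0, 9) = omega^9

omega^9


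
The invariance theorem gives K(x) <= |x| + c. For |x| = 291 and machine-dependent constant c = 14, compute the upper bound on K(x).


K(x) <= |x| + c = 291 + 14 = 305

305


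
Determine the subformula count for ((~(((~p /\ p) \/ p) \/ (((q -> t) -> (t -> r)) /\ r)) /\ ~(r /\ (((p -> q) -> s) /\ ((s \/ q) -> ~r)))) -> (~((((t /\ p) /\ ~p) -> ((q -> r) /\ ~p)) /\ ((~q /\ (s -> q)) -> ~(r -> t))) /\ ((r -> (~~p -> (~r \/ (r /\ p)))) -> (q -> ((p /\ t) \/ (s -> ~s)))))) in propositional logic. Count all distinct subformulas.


Formula: ((~(((~p /\ p) \/ p) \/ (((q -> t) -> (t -> r)) /\ r)) /\ ~(r /\ (((p -> q) -> s) /\ ((s \/ q) -> ~r)))) -> (~((((t /\ p) /\ ~p) -> ((q -> r) /\ ~p)) /\ ((~q /\ (s -> q)) -> ~(r -> t))) /\ ((r -> (~~p -> (~r \/ (r /\ p)))) -> (q -> ((p /\ t) \/ (s -> ~s))))))
Subformulas found:
  1. r
  2. p
  3. q
  4. s
  5. t
  6. ~p
  7. ~s
  8. ~r
  9. ~q
  10. ~~p
  11. (r /\ p)
  12. (s \/ q)
  13. (q -> t)
  14. (t /\ p)
  15. (p -> q)
  16. (q -> r)
  17. (p /\ t)
  18. (r -> t)
  19. (s -> q)
  20. (t -> r)
  21. ~(r -> t)
  22. (s -> ~s)
  23. (~p /\ p)
  24. ((p -> q) -> s)
  25. (~r \/ (r /\ p))
  26. ((s \/ q) -> ~r)
  27. ((t /\ p) /\ ~p)
  28. ((q -> r) /\ ~p)
  29. ((~p /\ p) \/ p)
  30. (~q /\ (s -> q))
  31. ((q -> t) -> (t -> r))
  32. ((p /\ t) \/ (s -> ~s))
  33. (~~p -> (~r \/ (r /\ p)))
  34. (((q -> t) -> (t -> r)) /\ r)
  35. (q -> ((p /\ t) \/ (s -> ~s)))
  36. ((~q /\ (s -> q)) -> ~(r -> t))
  37. (r -> (~~p -> (~r \/ (r /\ p))))
  38. (((p -> q) -> s) /\ ((s \/ q) -> ~r))
  39. (((t /\ p) /\ ~p) -> ((q -> r) /\ ~p))
  40. (r /\ (((p -> q) -> s) /\ ((s \/ q) -> ~r)))
  41. ~(r /\ (((p -> q) -> s) /\ ((s \/ q) -> ~r)))
  42. (((~p /\ p) \/ p) \/ (((q -> t) -> (t -> r)) /\ r))
  43. ~(((~p /\ p) \/ p) \/ (((q -> t) -> (t -> r)) /\ r))
  44. ((r -> (~~p -> (~r \/ (r /\ p)))) -> (q -> ((p /\ t) \/ (s -> ~s))))
  45. ((((t /\ p) /\ ~p) -> ((q -> r) /\ ~p)) /\ ((~q /\ (s -> q)) -> ~(r -> t)))
  46. ~((((t /\ p) /\ ~p) -> ((q -> r) /\ ~p)) /\ ((~q /\ (s -> q)) -> ~(r -> t)))
  47. (~(((~p /\ p) \/ p) \/ (((q -> t) -> (t -> r)) /\ r)) /\ ~(r /\ (((p -> q) -> s) /\ ((s \/ q) -> ~r))))
  48. (~((((t /\ p) /\ ~p) -> ((q -> r) /\ ~p)) /\ ((~q /\ (s -> q)) -> ~(r -> t))) /\ ((r -> (~~p -> (~r \/ (r /\ p)))) -> (q -> ((p /\ t) \/ (s -> ~s)))))
  49. ((~(((~p /\ p) \/ p) \/ (((q -> t) -> (t -> r)) /\ r)) /\ ~(r /\ (((p -> q) -> s) /\ ((s \/ q) -> ~r)))) -> (~((((t /\ p) /\ ~p) -> ((q -> r) /\ ~p)) /\ ((~q /\ (s -> q)) -> ~(r -> t))) /\ ((r -> (~~p -> (~r \/ (r /\ p)))) -> (q -> ((p /\ t) \/ (s -> ~s))))))
Total distinct subformulas = 49

49


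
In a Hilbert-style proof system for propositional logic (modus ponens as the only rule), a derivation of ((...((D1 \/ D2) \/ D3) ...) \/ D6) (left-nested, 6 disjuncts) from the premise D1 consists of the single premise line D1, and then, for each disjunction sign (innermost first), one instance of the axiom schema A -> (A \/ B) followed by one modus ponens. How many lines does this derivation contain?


Building the left-nested 6-ary disjunction from D1:
- 1 premise line (D1)
- 6 disjuncts means 5 disjunction signs; each needs 1 axiom instance + 1 MP = 2 lines: 2 * 5 = 10
Total = 1 + 10 = 11 lines.

11
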